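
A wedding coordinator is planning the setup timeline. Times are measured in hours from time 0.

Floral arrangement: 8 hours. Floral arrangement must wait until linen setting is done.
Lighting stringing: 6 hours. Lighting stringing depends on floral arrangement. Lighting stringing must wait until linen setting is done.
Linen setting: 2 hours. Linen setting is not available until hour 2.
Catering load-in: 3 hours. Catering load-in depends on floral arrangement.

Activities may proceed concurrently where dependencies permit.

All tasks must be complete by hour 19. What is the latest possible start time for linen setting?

Nothing follows lighting stringing; the deadline of hour 19 is its only limit. It must start by 19 − 6 = hour 13.
Catering load-in must finish by hour 19; it takes 3 hours, so it must start by 19 − 3 = hour 16.
For floral arrangement: lighting stringing (must start by hour 13); catering load-in (must start by hour 16). The most restrictive is hour 13; with an 8-hour duration, floral arrangement must start by hour 5.
Linen setting has several dependents: floral arrangement (must start by hour 5); lighting stringing (must start by hour 13). The earliest of those limits is hour 5, so linen setting must start by 5 − 2 = hour 3.

3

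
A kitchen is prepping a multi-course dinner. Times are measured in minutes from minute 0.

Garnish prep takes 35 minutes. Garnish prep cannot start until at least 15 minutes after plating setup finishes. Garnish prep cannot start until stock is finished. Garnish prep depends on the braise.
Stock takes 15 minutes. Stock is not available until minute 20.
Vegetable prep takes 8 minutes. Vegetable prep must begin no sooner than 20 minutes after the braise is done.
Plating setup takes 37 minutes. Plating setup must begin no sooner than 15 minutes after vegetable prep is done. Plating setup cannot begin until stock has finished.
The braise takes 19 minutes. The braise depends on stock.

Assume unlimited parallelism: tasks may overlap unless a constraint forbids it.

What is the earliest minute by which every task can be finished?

184

Stock cannot begin until its own release at minute 20. It runs from minute 20 to 20 + 15 = minute 35.
After stock (finishes minute 35), the braise can start at minute 35 and finishes at minute 54.
Vegetable prep cannot begin until the braise (finishes minute 54, plus 20-minute gap → minute 74). It runs from minute 74 to 74 + 8 = minute 82.
Plating setup has to wait for vegetable prep (finishes minute 82, plus 15-minute gap → minute 97); stock (finishes minute 35). The latest of these is minute 97, so plating setup runs minute 97 to 97 + 37 = minute 134.
For garnish prep: plating setup (finishes minute 134, plus 15-minute gap → minute 149); stock (finishes minute 35); the braise (finishes minute 54). Taking the maximum gives a start of minute 149, and it finishes at 149 + 35 = minute 184.
All tasks are finished once the last one completes. Finish times: Stock at 35, The braise at 54, Vegetable prep at 82, Plating setup at 134, Garnish prep at 184. The latest is minute 184.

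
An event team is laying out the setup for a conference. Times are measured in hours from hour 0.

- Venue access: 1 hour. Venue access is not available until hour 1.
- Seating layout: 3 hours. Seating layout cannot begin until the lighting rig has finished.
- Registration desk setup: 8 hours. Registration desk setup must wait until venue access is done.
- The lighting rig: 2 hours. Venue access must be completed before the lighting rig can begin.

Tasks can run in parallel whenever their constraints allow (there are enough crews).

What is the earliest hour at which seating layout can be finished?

Venue access cannot begin until its own release at hour 1. It runs from hour 1 to 1 + 1 = hour 2.
The lighting rig cannot begin until venue access (finishes hour 2). It runs from hour 2 to 2 + 2 = hour 4.
Seating layout cannot begin until the lighting rig (finishes hour 4). It runs from hour 4 to 4 + 3 = hour 7.

7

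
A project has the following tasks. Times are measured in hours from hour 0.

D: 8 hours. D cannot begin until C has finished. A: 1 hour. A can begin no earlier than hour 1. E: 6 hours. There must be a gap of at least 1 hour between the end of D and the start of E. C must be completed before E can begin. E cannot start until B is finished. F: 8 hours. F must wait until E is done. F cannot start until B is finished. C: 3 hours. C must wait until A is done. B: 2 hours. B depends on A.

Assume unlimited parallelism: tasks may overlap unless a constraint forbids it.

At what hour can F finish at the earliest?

28

A waits on its own release at hour 1, so it starts at hour 1 and finishes at 1 + 1 = hour 2.
C waits on A (finishes hour 2), so it starts at hour 2 and finishes at 2 + 3 = hour 5.
D cannot begin until C (finishes hour 5). It runs from hour 5 to 5 + 8 = hour 13.
B waits on A (finishes hour 2), so it starts at hour 2 and finishes at 2 + 2 = hour 4.
For E: D (finishes hour 13, plus 1-hour gap → hour 14); C (finishes hour 5); B (finishes hour 4). Taking the maximum gives a start of hour 14, and it finishes at 14 + 6 = hour 20.
F has to wait for E (finishes hour 20); B (finishes hour 4). The latest of these is hour 20, so F runs hour 20 to 20 + 8 = hour 28.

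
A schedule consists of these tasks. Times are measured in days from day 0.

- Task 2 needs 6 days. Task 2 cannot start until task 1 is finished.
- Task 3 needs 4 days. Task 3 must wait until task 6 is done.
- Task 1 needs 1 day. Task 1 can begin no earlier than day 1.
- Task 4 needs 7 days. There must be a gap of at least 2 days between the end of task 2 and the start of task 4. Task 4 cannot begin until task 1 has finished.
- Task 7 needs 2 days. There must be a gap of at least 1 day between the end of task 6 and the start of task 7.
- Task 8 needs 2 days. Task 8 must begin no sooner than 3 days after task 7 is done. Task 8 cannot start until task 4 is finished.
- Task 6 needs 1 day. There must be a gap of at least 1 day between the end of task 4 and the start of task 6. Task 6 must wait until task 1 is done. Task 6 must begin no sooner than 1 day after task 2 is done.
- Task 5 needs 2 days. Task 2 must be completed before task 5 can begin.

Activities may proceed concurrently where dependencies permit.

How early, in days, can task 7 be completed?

After its own release at day 1, task 1 can start at day 1 and finishes at day 2.
Task 2 cannot begin until task 1 (finishes day 2). It runs from day 2 to 2 + 6 = day 8.
Task 4 cannot start until task 2 (finishes day 8, plus 2-day gap → day 10); task 1 (finishes day 2). The controlling bound is day 10, so task 4 finishes at 10 + 7 = day 17.
Task 6 needs all of task 4 (finishes day 17, plus 1-day gap → day 18); task 1 (finishes day 2); task 2 (finishes day 8, plus 1-day gap → day 9). That puts its earliest start at day 18; it finishes at 18 + 1 = day 19.
Task 7 waits on task 6 (finishes day 19, plus 1-day gap → day 20), so it starts at day 20 and finishes at 20 + 2 = day 22.

22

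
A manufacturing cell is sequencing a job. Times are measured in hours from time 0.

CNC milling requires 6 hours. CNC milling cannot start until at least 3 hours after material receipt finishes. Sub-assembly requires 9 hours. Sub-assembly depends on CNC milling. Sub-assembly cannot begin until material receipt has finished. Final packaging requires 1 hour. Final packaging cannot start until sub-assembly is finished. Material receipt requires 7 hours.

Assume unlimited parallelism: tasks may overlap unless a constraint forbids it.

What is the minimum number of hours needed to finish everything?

26

Nothing blocks material receipt, so it runs from hour 0 to hour 7.
CNC milling cannot begin until material receipt (finishes hour 7, plus 3-hour gap → hour 10). It runs from hour 10 to 10 + 6 = hour 16.
Sub-assembly cannot start until CNC milling (finishes hour 16); material receipt (finishes hour 7). The controlling bound is hour 16, so sub-assembly finishes at 16 + 9 = hour 25.
Final packaging waits on sub-assembly (finishes hour 25), so it starts at hour 25 and finishes at 25 + 1 = hour 26.
All tasks are finished once the last one completes. Finish times: Material receipt at 7, CNC milling at 16, Sub-assembly at 25, Final packaging at 26. The latest is hour 26.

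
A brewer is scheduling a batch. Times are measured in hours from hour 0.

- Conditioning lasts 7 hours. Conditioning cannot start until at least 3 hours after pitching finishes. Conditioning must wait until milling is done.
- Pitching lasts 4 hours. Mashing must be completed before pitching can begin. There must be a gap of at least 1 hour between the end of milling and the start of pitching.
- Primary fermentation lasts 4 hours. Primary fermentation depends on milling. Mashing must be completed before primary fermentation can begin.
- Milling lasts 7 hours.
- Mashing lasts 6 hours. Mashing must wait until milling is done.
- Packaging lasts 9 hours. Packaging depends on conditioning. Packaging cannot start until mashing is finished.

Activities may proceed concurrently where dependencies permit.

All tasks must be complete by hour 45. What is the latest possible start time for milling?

9

Packaging must finish by hour 45; it takes 9 hours, so it must start by 45 − 9 = hour 36.
Since packaging (must start by hour 36) depends on it, conditioning must finish by hour 36. Backing off its 7-hour duration gives a latest start of hour 29.
Pitching has to be done before conditioning (must start by hour 29, minus 3-hour gap → hour 26). That means finishing by hour 26, i.e. starting by 26 − 4 = hour 22.
Nothing follows primary fermentation; the deadline of hour 45 is its only limit. It must start by 45 − 4 = hour 41.
For mashing: pitching (must start by hour 22); primary fermentation (must start by hour 41); packaging (must start by hour 36). The most restrictive is hour 22; with a 6-hour duration, mashing must start by hour 16.
For milling: mashing (must start by hour 16); pitching (must start by hour 22, minus 1-hour gap → hour 21); primary fermentation (must start by hour 41); conditioning (must start by hour 29). The most restrictive is hour 16; with a 7-hour duration, milling must start by hour 9.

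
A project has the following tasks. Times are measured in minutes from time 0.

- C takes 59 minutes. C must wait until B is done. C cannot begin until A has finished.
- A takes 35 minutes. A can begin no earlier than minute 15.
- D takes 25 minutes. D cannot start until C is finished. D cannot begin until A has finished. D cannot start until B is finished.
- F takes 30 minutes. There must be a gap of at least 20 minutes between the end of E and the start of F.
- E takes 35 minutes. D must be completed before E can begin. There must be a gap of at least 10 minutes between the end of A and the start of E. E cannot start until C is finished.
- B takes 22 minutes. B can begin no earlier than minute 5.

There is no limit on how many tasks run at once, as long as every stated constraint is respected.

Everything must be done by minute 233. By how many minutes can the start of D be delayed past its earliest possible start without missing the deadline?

B waits on its own release at minute 5, so it starts at minute 5 and finishes at 5 + 22 = minute 27.
A cannot begin until its own release at minute 15. It runs from minute 15 to 15 + 35 = minute 50.
For C: B (finishes minute 27); A (finishes minute 50). Taking the maximum gives a start of minute 50, and it finishes at 50 + 59 = minute 109.
For D: C (finishes minute 109); A (finishes minute 50); B (finishes minute 27). Taking the maximum gives a start of minute 109, and it finishes at 109 + 25 = minute 134.

Working backward from the deadline:
Nothing follows F; the deadline of minute 233 is its only limit. It must start by 233 − 30 = minute 203.
Since F (must start by minute 203, minus 20-minute gap → minute 183) depends on it, E must finish by minute 183. Backing off its 35-minute duration gives a latest start of minute 148.
Since E (must start by minute 148) depends on it, D must finish by minute 148. Backing off its 25-minute duration gives a latest start of minute 123.
So D can start as early as minute 109 and as late as minute 123, giving 123 − 109 = 14 minutes of slack.

14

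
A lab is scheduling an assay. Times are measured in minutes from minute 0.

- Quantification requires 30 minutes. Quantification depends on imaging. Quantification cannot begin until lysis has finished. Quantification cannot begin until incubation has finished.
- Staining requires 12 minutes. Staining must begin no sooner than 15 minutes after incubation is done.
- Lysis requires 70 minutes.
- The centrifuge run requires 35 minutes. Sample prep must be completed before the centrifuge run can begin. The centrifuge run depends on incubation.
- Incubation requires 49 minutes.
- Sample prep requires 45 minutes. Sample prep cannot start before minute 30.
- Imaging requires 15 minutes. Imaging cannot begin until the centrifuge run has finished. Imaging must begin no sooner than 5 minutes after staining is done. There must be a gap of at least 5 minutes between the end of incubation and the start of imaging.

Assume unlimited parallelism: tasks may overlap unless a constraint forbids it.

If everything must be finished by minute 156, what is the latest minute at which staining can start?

94

Nothing follows quantification; the deadline of minute 156 is its only limit. It must start by 156 − 30 = minute 126.
Imaging has to be done before quantification (must start by minute 126). That means finishing by minute 126, i.e. starting by 126 − 15 = minute 111.
Staining must finish before imaging (must start by minute 111, minus 5-minute gap → minute 106). With a 12-minute duration, staining must start by 106 − 12 = minute 94.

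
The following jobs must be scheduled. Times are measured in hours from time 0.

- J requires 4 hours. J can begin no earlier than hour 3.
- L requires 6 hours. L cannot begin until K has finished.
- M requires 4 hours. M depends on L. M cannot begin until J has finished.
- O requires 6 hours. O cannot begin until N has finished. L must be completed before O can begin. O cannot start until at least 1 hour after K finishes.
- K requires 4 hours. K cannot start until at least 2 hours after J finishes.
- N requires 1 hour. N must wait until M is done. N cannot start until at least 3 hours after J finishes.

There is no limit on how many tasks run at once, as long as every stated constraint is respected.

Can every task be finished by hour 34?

Yes

J cannot begin until its own release at hour 3. It runs from hour 3 to 3 + 4 = hour 7.
After J (finishes hour 7, plus 2-hour gap → hour 9), K can start at hour 9 and finishes at hour 13.
L waits on K (finishes hour 13), so it starts at hour 13 and finishes at 13 + 6 = hour 19.
M cannot start until L (finishes hour 19); J (finishes hour 7). The controlling bound is hour 19, so M finishes at 19 + 4 = hour 23.
N has to wait for M (finishes hour 23); J (finishes hour 7, plus 3-hour gap → hour 10). The latest of these is hour 23, so N runs hour 23 to 23 + 1 = hour 24.
O cannot start until N (finishes hour 24); L (finishes hour 19); K (finishes hour 13, plus 1-hour gap → hour 14). The controlling bound is hour 24, so O finishes at 24 + 6 = hour 30.
Every task is finished by hour 30, which is no later than the deadline of 34, so the schedule is feasible.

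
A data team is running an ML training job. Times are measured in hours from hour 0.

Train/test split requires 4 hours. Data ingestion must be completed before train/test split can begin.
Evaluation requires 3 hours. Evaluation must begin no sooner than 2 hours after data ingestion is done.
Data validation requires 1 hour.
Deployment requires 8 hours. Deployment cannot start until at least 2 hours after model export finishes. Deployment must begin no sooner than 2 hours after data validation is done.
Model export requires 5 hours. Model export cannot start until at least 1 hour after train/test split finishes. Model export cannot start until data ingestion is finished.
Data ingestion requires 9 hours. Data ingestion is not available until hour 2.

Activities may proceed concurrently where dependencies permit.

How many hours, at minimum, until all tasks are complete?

Data validation has no prerequisites, so it starts at hour 0 and finishes at hour 1.
Data ingestion waits on its own release at hour 2, so it starts at hour 2 and finishes at 2 + 9 = hour 11.
After data ingestion (finishes hour 11, plus 2-hour gap → hour 13), evaluation can start at hour 13 and finishes at hour 16.
After data ingestion (finishes hour 11), train/test split can start at hour 11 and finishes at hour 15.
Model export cannot start until train/test split (finishes hour 15, plus 1-hour gap → hour 16); data ingestion (finishes hour 11). The controlling bound is hour 16, so model export finishes at 16 + 5 = hour 21.
Deployment cannot start until model export (finishes hour 21, plus 2-hour gap → hour 23); data validation (finishes hour 1, plus 2-hour gap → hour 3). The controlling bound is hour 23, so deployment finishes at 23 + 8 = hour 31.
All tasks are finished once the last one completes. Finish times: Data ingestion at 11, Data validation at 1, Train/test split at 15, Evaluation at 16, Model export at 21, Deployment at 31. The latest is hour 31.

31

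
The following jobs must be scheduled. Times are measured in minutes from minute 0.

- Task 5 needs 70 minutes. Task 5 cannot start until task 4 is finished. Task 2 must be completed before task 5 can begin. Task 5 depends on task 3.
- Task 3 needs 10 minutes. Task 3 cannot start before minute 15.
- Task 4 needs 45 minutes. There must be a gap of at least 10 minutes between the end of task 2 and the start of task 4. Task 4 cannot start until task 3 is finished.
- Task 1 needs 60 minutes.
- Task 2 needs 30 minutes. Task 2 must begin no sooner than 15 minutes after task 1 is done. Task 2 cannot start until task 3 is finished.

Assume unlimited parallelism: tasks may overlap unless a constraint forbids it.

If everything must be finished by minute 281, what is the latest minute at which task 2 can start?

Task 5 has no dependents, so it just needs to finish by minute 281. Starting by 281 − 70 = minute 211 achieves that.
Task 4 must finish before task 5 (must start by minute 211). With a 45-minute duration, task 4 must start by 211 − 45 = minute 166.
For task 2: task 4 (must start by minute 166, minus 10-minute gap → minute 156); task 5 (must start by minute 211). The most restrictive is minute 156; with a 30-minute duration, task 2 must start by minute 126.

126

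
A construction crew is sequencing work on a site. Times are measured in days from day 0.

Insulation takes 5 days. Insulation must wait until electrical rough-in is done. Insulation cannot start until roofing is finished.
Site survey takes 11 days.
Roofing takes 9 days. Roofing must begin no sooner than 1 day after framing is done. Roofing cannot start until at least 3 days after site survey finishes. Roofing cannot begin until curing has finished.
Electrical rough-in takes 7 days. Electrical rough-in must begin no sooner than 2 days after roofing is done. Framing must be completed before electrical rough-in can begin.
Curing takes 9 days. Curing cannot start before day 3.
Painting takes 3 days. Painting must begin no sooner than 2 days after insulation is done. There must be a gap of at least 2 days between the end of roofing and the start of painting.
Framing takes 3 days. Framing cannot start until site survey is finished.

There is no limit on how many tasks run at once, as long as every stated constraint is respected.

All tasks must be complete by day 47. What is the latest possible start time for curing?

Painting has no dependents, so it just needs to finish by day 47. Starting by 47 − 3 = day 44 achieves that.
Insulation feeds into painting (must start by day 44, minus 2-day gap → day 42); so insulation must finish by day 42 and therefore start by day 37.
Since insulation (must start by day 37) depends on it, electrical rough-in must finish by day 37. Backing off its 7-day duration gives a latest start of day 30.
Roofing must finish in time for electrical rough-in (must start by day 30, minus 2-day gap → day 28); insulation (must start by day 37); painting (must start by day 44, minus 2-day gap → day 42). The tightest is day 28, so roofing must start by 28 − 9 = day 19.
Curing has to be done before roofing (must start by day 19). That means finishing by day 19, i.e. starting by 19 − 9 = day 10.

10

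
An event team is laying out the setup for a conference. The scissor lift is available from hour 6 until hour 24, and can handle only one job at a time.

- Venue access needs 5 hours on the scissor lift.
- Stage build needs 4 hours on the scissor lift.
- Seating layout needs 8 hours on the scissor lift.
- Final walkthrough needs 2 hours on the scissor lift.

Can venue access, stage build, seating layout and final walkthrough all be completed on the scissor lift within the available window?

The scissor lift window is 24 − 6 = 18 hours.
Running back to back, the jobs need 5 + 4 + 8 + 2 = 19 hours on the scissor lift.
Since 19 > 18, they cannot all fit.

No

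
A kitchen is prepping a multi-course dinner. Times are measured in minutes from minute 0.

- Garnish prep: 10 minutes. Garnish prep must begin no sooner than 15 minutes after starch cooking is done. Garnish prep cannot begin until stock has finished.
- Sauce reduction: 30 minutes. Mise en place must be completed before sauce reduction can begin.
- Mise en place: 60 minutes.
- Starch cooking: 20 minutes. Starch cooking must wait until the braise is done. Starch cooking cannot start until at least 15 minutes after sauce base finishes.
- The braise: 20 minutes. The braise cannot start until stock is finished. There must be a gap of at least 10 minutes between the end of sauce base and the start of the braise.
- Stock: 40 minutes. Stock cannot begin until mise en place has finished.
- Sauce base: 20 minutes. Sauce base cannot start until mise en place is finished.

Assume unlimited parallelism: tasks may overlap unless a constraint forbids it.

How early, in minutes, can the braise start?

100

Nothing blocks mise en place, so it runs from minute 0 to minute 60.
Sauce base waits on mise en place (finishes minute 60), so it starts at minute 60 and finishes at 60 + 20 = minute 80.
After mise en place (finishes minute 60), stock can start at minute 60 and finishes at minute 100.
The braise waits on stock (finishes minute 100); sauce base (finishes minute 80, plus 10-minute gap → minute 90). The latest of these is minute 100, which is the earliest the braise can start.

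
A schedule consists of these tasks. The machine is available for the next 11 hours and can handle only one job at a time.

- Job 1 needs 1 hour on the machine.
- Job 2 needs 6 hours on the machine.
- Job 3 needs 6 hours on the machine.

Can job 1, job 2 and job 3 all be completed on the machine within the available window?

Running back to back, the jobs need 1 + 6 + 6 = 13 hours on the machine.
Since 13 > 11, they cannot all fit.

No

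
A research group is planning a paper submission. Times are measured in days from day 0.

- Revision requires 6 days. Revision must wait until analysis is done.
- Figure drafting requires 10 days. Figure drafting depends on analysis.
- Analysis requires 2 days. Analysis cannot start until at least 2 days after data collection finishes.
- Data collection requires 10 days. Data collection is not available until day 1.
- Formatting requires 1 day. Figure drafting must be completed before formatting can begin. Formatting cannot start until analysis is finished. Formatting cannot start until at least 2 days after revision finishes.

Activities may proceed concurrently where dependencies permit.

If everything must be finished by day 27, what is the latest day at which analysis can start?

Formatting has no dependents, so it just needs to finish by day 27. Starting by 27 − 1 = day 26 achieves that.
Figure drafting must finish before formatting (must start by day 26). With a 10-day duration, figure drafting must start by 26 − 10 = day 16.
Revision feeds into formatting (must start by day 26, minus 2-day gap → day 24); so revision must finish by day 24 and therefore start by day 18.
For analysis: figure drafting (must start by day 16); revision (must start by day 18); formatting (must start by day 26). The most restrictive is day 16; with a 2-day duration, analysis must start by day 14.

14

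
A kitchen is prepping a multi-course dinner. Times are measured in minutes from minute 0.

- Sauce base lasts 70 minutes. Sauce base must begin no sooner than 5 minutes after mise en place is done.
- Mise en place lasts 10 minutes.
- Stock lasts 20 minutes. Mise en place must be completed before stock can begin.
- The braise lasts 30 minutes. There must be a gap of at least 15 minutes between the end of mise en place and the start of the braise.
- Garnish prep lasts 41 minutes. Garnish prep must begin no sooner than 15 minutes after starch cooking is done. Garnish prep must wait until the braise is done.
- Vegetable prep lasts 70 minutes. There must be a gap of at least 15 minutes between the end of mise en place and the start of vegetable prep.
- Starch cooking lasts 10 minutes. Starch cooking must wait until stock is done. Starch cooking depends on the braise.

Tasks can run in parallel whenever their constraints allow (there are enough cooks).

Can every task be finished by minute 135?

Yes

Mise en place has no prerequisites, so it starts at minute 0 and finishes at minute 10.
Vegetable prep cannot begin until mise en place (finishes minute 10, plus 15-minute gap → minute 25). It runs from minute 25 to 25 + 70 = minute 95.
The braise waits on mise en place (finishes minute 10, plus 15-minute gap → minute 25), so it starts at minute 25 and finishes at 25 + 30 = minute 55.
After mise en place (finishes minute 10, plus 5-minute gap → minute 15), sauce base can start at minute 15 and finishes at minute 85.
After mise en place (finishes minute 10), stock can start at minute 10 and finishes at minute 30.
For starch cooking: stock (finishes minute 30); the braise (finishes minute 55). Taking the maximum gives a start of minute 55, and it finishes at 55 + 10 = minute 65.
For garnish prep: starch cooking (finishes minute 65, plus 15-minute gap → minute 80); the braise (finishes minute 55). Taking the maximum gives a start of minute 80, and it finishes at 80 + 41 = minute 121.
Every task is finished by minute 121, which is no later than the deadline of 135, so the schedule is feasible.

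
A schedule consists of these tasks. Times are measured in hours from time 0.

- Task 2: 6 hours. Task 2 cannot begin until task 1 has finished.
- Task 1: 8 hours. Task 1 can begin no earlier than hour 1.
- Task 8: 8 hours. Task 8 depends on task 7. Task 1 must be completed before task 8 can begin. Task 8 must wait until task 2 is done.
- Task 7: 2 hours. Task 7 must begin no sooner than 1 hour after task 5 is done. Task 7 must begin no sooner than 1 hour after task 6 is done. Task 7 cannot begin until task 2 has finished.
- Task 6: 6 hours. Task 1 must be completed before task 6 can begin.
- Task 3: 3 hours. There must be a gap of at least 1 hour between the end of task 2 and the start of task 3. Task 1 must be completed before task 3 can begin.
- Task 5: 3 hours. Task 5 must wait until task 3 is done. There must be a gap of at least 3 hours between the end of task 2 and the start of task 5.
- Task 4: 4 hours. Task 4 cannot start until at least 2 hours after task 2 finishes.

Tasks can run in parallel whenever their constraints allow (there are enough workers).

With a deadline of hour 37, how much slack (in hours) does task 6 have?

After its own release at hour 1, task 1 can start at hour 1 and finishes at hour 9.
After task 1 (finishes hour 9), task 6 can start at hour 9 and finishes at hour 15.

Working backward from the deadline:
Task 8 must finish by hour 37; it takes 8 hours, so it must start by 37 − 8 = hour 29.
Task 7 must finish before task 8 (must start by hour 29). With a 2-hour duration, task 7 must start by 29 − 2 = hour 27.
Task 6 feeds into task 7 (must start by hour 27, minus 1-hour gap → hour 26); so task 6 must finish by hour 26 and therefore start by hour 20.
So task 6 can start as early as hour 9 and as late as hour 20, giving 20 − 9 = 11 hours of slack.

11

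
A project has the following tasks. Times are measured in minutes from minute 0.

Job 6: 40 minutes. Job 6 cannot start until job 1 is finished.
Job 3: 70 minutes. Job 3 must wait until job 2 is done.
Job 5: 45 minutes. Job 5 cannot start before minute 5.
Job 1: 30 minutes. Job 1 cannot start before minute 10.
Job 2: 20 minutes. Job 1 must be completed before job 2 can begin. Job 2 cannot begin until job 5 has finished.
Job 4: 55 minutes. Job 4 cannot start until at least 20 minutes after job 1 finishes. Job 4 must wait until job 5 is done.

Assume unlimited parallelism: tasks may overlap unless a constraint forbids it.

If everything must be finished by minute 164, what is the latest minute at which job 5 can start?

29

Nothing follows job 3; the deadline of minute 164 is its only limit. It must start by 164 − 70 = minute 94.
Job 2 feeds into job 3 (must start by minute 94); so job 2 must finish by minute 94 and therefore start by minute 74.
Nothing follows job 4; the deadline of minute 164 is its only limit. It must start by 164 − 55 = minute 109.
Job 5 has several dependents: job 2 (must start by minute 74); job 4 (must start by minute 109). The earliest of those limits is minute 74, so job 5 must start by 74 − 45 = minute 29.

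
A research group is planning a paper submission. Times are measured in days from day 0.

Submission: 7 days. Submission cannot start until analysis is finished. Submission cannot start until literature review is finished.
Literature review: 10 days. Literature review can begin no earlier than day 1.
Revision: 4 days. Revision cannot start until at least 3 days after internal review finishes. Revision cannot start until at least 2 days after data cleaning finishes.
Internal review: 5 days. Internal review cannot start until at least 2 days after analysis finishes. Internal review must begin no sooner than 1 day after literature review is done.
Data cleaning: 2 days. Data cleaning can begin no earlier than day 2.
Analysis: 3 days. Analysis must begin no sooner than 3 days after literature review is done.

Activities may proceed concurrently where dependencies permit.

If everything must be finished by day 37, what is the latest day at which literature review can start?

7

Revision has no dependents, so it just needs to finish by day 37. Starting by 37 − 4 = day 33 achieves that.
Internal review must finish before revision (must start by day 33, minus 3-day gap → day 30). With a 5-day duration, internal review must start by 30 − 5 = day 25.
To finish by day 37, submission (duration 7) must start no later than day 30.
Analysis has several dependents: internal review (must start by day 25, minus 2-day gap → day 23); submission (must start by day 30). The earliest of those limits is day 23, so analysis must start by 23 − 3 = day 20.
For literature review: analysis (must start by day 20, minus 3-day gap → day 17); internal review (must start by day 25, minus 1-day gap → day 24); submission (must start by day 30). The most restrictive is day 17; with a 10-day duration, literature review must start by day 7.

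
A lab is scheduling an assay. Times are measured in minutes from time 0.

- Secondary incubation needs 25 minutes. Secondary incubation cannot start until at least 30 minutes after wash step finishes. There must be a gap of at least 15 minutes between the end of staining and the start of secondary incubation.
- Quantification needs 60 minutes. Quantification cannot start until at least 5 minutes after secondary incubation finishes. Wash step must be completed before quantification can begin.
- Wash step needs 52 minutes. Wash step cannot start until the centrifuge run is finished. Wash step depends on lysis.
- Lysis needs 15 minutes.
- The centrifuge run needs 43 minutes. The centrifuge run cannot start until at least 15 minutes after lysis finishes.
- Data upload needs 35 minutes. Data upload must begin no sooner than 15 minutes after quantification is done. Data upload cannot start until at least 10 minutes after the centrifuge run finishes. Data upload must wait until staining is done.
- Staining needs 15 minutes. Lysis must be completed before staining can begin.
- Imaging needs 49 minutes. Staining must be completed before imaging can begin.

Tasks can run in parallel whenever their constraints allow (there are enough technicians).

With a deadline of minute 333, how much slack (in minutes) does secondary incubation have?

Lysis can start immediately at minute 0; it finishes at minute 15.
Staining waits on lysis (finishes minute 15), so it starts at minute 15 and finishes at 15 + 15 = minute 30.
The centrifuge run waits on lysis (finishes minute 15, plus 15-minute gap → minute 30), so it starts at minute 30 and finishes at 30 + 43 = minute 73.
Wash step has to wait for the centrifuge run (finishes minute 73); lysis (finishes minute 15). The latest of these is minute 73, so wash step runs minute 73 to 73 + 52 = minute 125.
Secondary incubation cannot start until wash step (finishes minute 125, plus 30-minute gap → minute 155); staining (finishes minute 30, plus 15-minute gap → minute 45). The controlling bound is minute 155, so secondary incubation finishes at 155 + 25 = minute 180.

Working backward from the deadline:
Data upload must finish by minute 333; it takes 35 minutes, so it must start by 333 − 35 = minute 298.
Quantification has to be done before data upload (must start by minute 298, minus 15-minute gap → minute 283). That means finishing by minute 283, i.e. starting by 283 − 60 = minute 223.
Secondary incubation feeds into quantification (must start by minute 223, minus 5-minute gap → minute 218); so secondary incubation must finish by minute 218 and therefore start by minute 193.
So secondary incubation can start as early as minute 155 and as late as minute 193, giving 193 − 155 = 38 minutes of slack.

38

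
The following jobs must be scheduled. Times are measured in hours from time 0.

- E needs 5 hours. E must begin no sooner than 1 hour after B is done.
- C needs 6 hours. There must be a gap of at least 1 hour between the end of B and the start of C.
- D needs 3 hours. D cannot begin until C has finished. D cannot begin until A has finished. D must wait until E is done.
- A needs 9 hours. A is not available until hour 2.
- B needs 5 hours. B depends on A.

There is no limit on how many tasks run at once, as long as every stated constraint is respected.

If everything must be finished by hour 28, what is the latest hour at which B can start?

D has no dependents, so it just needs to finish by hour 28. Starting by 28 − 3 = hour 25 achieves that.
Since D (must start by hour 25) depends on it, C must finish by hour 25. Backing off its 6-hour duration gives a latest start of hour 19.
Since D (must start by hour 25) depends on it, E must finish by hour 25. Backing off its 5-hour duration gives a latest start of hour 20.
B feeds C (must start by hour 19, minus 1-hour gap → hour 18); E (must start by hour 20, minus 1-hour gap → hour 19). Taking the minimum, B must finish by hour 18 and start by 18 − 5 = hour 13.

13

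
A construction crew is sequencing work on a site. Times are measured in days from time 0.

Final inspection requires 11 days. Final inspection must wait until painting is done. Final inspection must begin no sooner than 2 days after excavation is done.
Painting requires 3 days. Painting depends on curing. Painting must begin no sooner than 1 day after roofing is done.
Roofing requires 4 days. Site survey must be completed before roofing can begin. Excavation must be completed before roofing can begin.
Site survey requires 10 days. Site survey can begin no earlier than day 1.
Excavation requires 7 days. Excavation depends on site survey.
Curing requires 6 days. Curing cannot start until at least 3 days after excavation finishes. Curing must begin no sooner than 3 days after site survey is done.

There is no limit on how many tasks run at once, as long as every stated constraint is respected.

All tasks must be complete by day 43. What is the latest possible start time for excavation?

13

Final inspection has no dependents, so it just needs to finish by day 43. Starting by 43 − 11 = day 32 achieves that.
Painting must finish before final inspection (must start by day 32). With a 3-day duration, painting must start by 32 − 3 = day 29.
Curing must finish before painting (must start by day 29). With a 6-day duration, curing must start by 29 − 6 = day 23.
Roofing feeds into painting (must start by day 29, minus 1-day gap → day 28); so roofing must finish by day 28 and therefore start by day 24.
For excavation: curing (must start by day 23, minus 3-day gap → day 20); roofing (must start by day 24); final inspection (must start by day 32, minus 2-day gap → day 30). The most restrictive is day 20; with a 7-day duration, excavation must start by day 13.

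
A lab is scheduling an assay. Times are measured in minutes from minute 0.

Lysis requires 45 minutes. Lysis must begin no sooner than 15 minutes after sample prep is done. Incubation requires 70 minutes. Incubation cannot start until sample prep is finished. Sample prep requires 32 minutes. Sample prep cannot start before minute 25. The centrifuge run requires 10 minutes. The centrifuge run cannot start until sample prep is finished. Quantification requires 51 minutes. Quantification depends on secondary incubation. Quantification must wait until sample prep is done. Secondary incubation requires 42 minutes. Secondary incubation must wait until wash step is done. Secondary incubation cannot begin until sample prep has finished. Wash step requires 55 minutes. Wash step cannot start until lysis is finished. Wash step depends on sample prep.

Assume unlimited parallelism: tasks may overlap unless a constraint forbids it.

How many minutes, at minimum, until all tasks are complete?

265

Sample prep cannot begin until its own release at minute 25. It runs from minute 25 to 25 + 32 = minute 57.
After sample prep (finishes minute 57), the centrifuge run can start at minute 57 and finishes at minute 67.
After sample prep (finishes minute 57), incubation can start at minute 57 and finishes at minute 127.
Lysis waits on sample prep (finishes minute 57, plus 15-minute gap → minute 72), so it starts at minute 72 and finishes at 72 + 45 = minute 117.
Wash step cannot start until lysis (finishes minute 117); sample prep (finishes minute 57). The controlling bound is minute 117, so wash step finishes at 117 + 55 = minute 172.
For secondary incubation: wash step (finishes minute 172); sample prep (finishes minute 57). Taking the maximum gives a start of minute 172, and it finishes at 172 + 42 = minute 214.
Quantification cannot start until secondary incubation (finishes minute 214); sample prep (finishes minute 57). The controlling bound is minute 214, so quantification finishes at 214 + 51 = minute 265.
All tasks are finished once the last one completes. Finish times: Sample prep at 57, Lysis at 117, Incubation at 127, The centrifuge run at 67, Wash step at 172, Secondary incubation at 214, Quantification at 265. The latest is minute 265.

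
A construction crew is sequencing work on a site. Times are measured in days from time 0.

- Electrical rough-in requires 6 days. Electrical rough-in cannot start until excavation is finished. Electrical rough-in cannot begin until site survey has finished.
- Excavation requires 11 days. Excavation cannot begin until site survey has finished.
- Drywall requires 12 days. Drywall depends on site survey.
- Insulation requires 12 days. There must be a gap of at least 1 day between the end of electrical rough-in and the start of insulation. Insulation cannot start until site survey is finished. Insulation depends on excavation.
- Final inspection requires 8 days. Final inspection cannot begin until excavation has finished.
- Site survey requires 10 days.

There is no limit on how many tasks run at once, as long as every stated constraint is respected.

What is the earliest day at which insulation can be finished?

Site survey has no prerequisites, so it starts at day 0 and finishes at day 10.
Excavation waits on site survey (finishes day 10), so it starts at day 10 and finishes at 10 + 11 = day 21.
Electrical rough-in needs all of excavation (finishes day 21); site survey (finishes day 10). That puts its earliest start at day 21; it finishes at 21 + 6 = day 27.
For insulation: electrical rough-in (finishes day 27, plus 1-day gap → day 28); site survey (finishes day 10); excavation (finishes day 21). Taking the maximum gives a start of day 28, and it finishes at 28 + 12 = day 40.

40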